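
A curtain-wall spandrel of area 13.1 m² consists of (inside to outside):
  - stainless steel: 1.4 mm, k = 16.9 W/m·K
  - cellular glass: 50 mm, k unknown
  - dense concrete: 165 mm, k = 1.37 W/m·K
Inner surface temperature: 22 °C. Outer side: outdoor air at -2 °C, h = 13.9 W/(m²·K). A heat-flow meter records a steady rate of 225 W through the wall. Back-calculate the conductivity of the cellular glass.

k ≈ 0.0415 W/(m·K)

Thermal resistances in series:
R_stainless steel = L/(kA) = 0.0014/(16.9×13.1) = 6.324×10^-6 K/W
R_dense concrete = L/(kA) = 0.165/(1.37×13.1) = 0.009194 K/W
R_outer film = 1/(h_o·A) = 1/(13.9×13.1) = 0.005492 K/W
Sum of known resistances R_other = 0.01469 K/W
Total R = ΔT/Q = 24/225 = 0.1067 K/W
R_cellular glass = R_total − R_other = 0.09197 K/W
k = L/(R·A) = 0.05/(0.09197×13.1)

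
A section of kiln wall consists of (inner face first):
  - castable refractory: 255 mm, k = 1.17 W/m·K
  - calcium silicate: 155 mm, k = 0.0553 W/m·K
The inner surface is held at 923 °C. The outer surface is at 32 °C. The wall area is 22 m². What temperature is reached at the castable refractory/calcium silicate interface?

Series thermal resistances:
R_castable refractory = L/(kA) = 0.255/(1.17×22) = 0.009907 K/W
R_calcium silicate = L/(kA) = 0.155/(0.0553×22) = 0.1274 K/W
R_total = 0.1373 K/W;  Q = ΔT/R_total = 891/0.1373 = 6489 W
T_interface = T_inner − Q·ΣR(inner→interface) = 923 − 6490×0.009907

T ≈ 859 °C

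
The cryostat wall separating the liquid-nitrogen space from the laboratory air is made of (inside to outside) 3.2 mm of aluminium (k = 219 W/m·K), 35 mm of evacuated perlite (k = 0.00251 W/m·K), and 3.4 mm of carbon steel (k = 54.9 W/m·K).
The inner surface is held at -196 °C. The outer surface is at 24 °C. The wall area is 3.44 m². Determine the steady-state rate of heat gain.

Series thermal resistances:
R_aluminium = L/(kA) = 0.0032/(219×3.44) = 4.248×10^-6 K/W
R_evacuated perlite = L/(kA) = 0.035/(0.00251×3.44) = 4.054 K/W
R_carbon steel = L/(kA) = 0.0034/(54.9×3.44) = 1.8×10^-5 K/W
R_total = 4.054 K/W
Q = ΔT / R_total = 220 / 4.054

Q ≈ 54.3 W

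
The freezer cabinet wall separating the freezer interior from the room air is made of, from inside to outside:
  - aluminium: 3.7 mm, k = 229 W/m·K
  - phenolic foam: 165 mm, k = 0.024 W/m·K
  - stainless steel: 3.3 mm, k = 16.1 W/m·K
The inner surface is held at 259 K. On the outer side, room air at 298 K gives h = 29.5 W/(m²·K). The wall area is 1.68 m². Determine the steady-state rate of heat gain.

Treating each layer as a thermal resistance in series:
R_aluminium = L/(kA) = 0.0037/(229×1.68) = 9.617×10^-6 K/W
R_phenolic foam = L/(kA) = 0.165/(0.024×1.68) = 4.092 K/W
R_stainless steel = L/(kA) = 0.0033/(16.1×1.68) = 1.22×10^-4 K/W
R_outer film = 1/(h_o·A) = 1/(29.5×1.68) = 0.02018 K/W
R_total = 4.113 K/W
Q = ΔT / R_total = 39 / 4.113

Q ≈ 9.48 W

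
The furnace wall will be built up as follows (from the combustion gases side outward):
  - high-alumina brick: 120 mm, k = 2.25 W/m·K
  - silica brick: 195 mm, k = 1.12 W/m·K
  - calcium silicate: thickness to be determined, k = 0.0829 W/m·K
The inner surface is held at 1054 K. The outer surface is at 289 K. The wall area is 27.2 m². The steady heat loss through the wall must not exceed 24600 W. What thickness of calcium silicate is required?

Using the resistance-network approach (series):
R_high-alumina brick = L/(kA) = 0.12/(2.25×27.2) = 0.001961 K/W
R_silica brick = L/(kA) = 0.195/(1.12×27.2) = 0.006401 K/W
Sum of the known resistances R_other = 0.008362 K/W
Required total resistance R_tot = ΔT/Q_allow = 765/24600 = 0.0311 K/W
R_calcium silicate = R_tot − R_other = 0.02274 K/W
L = R·k·A = 0.02274×0.0829×27.2

L ≈ 51.3 mm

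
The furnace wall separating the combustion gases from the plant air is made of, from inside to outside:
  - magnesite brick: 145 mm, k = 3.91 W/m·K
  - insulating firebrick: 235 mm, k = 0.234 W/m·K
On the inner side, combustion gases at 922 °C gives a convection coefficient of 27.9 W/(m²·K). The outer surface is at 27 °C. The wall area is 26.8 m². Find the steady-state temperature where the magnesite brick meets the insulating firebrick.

T ≈ 861 °C

Series thermal resistances:
R_inner film = 1/(h_i·A) = 1/(27.9×26.8) = 0.001337 K/W
R_magnesite brick = L/(kA) = 0.145/(3.91×26.8) = 0.001384 K/W
R_insulating firebrick = L/(kA) = 0.235/(0.234×26.8) = 0.03747 K/W
R_total = 0.04019 K/W;  Q = ΔT/R_total = 895/0.04019 = 22270 W
T_interface = T_inner − Q·ΣR(inner→interface) = 922 − 22300×0.002721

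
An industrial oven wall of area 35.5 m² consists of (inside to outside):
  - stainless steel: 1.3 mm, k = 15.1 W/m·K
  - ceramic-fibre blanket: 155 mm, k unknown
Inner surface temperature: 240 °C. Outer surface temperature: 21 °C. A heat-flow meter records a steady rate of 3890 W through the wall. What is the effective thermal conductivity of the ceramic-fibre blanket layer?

Model the wall as resistances in series:
R_stainless steel = L/(kA) = 0.0013/(15.1×35.5) = 2.425×10^-6 K/W
Sum of known resistances R_other = 2.425×10^-6 K/W
Total R = ΔT/Q = 219/3890 = 0.0563 K/W
R_ceramic-fibre blanket = R_total − R_other = 0.0563 K/W
k = L/(R·A) = 0.155/(0.0563×35.5)

k ≈ 0.0776 W/(m·K)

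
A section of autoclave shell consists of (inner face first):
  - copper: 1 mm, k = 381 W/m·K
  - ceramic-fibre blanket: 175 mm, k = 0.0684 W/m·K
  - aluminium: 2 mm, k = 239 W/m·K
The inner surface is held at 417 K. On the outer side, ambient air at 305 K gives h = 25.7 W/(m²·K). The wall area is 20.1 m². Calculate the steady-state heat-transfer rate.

Thermal resistances in series:
R_copper = L/(kA) = 0.001/(381×20.1) = 1.306×10^-7 K/W
R_ceramic-fibre blanket = L/(kA) = 0.175/(0.0684×20.1) = 0.1273 K/W
R_aluminium = L/(kA) = 0.002/(239×20.1) = 4.163×10^-7 K/W
R_outer film = 1/(h_o·A) = 1/(25.7×20.1) = 0.001936 K/W
R_total = 0.1292 K/W
Q = ΔT / R_total = 112 / 0.1292

Q ≈ 867 W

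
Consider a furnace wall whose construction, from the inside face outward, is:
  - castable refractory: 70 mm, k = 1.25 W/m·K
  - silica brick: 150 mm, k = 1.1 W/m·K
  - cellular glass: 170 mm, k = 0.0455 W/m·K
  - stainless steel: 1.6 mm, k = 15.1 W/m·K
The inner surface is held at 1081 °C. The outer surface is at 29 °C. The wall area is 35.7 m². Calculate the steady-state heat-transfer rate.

Q ≈ 9560 W

Model the wall as resistances in series:
R_castable refractory = L/(kA) = 0.07/(1.25×35.7) = 0.001569 K/W
R_silica brick = L/(kA) = 0.15/(1.1×35.7) = 0.00382 K/W
R_cellular glass = L/(kA) = 0.17/(0.0455×35.7) = 0.1047 K/W
R_stainless steel = L/(kA) = 0.0016/(15.1×35.7) = 2.968×10^-6 K/W
R_total = 0.11 K/W
Q = ΔT / R_total = 1052 / 0.11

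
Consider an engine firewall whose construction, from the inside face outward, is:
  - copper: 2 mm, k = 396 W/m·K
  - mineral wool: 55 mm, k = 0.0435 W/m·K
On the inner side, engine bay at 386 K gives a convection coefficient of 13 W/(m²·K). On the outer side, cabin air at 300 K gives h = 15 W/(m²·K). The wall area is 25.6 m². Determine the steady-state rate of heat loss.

Q ≈ 1560 W

Using the resistance-network approach (series):
R_inner film = 1/(h_i·A) = 1/(13×25.6) = 0.003005 K/W
R_copper = L/(kA) = 0.002/(396×25.6) = 1.973×10^-7 K/W
R_mineral wool = L/(kA) = 0.055/(0.0435×25.6) = 0.04939 K/W
R_outer film = 1/(h_o·A) = 1/(15×25.6) = 0.002604 K/W
R_total = 0.055 K/W
Q = ΔT / R_total = 86 / 0.055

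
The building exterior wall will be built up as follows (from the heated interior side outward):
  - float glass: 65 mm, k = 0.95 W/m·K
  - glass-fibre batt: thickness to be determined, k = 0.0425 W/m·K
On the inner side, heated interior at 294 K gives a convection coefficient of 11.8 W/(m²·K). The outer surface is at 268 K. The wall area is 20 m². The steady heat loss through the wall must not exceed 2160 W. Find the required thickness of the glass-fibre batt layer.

L ≈ 3.72 mm

Series thermal resistances:
R_inner film = 1/(h_i·A) = 1/(11.8×20) = 0.004237 K/W
R_float glass = L/(kA) = 0.065/(0.95×20) = 0.003421 K/W
Sum of the known resistances R_other = 0.007658 K/W
Required total resistance R_tot = ΔT/Q_allow = 26/2160 = 0.01204 K/W
R_glass-fibre batt = R_tot − R_other = 0.004379 K/W
L = R·k·A = 0.004379×0.0425×20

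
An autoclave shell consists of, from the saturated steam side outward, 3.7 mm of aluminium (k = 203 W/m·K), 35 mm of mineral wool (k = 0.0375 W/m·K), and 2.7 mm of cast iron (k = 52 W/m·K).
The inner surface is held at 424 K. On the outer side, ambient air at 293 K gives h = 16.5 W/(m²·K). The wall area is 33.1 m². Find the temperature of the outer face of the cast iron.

T ≈ 301 K

Model the wall as resistances in series:
R_aluminium = L/(kA) = 0.0037/(203×33.1) = 5.507×10^-7 K/W
R_mineral wool = L/(kA) = 0.035/(0.0375×33.1) = 0.0282 K/W
R_cast iron = L/(kA) = 0.0027/(52×33.1) = 1.569×10^-6 K/W
R_outer film = 1/(h_o·A) = 1/(16.5×33.1) = 0.001831 K/W
R_total = 0.03003 K/W;  Q = ΔT/R_total = 131/0.03003 = 4362 W
T_interface = T_inner − Q·ΣR(inner→interface) = 424 − 4360×0.0282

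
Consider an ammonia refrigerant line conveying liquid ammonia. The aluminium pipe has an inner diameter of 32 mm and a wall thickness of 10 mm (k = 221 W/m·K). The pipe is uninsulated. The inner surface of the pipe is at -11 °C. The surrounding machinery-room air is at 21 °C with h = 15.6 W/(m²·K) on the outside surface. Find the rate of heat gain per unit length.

For a radial system each layer contributes R = ln(r_out/r_in)/(2πkL); films add R = 1/(hA).
R_aluminium pipe wall = ln(26/16)/(2π×221×1) = 3.496×10^-4 K/W
R_outer film = 1/(h_o·2πr_oL) = 1/(15.6×2π×0.026×1) = 0.3924 K/W
R_total = 0.3927 K/W
Q = ΔT/R_total = 32/0.3927

q′ ≈ 81.5 W/m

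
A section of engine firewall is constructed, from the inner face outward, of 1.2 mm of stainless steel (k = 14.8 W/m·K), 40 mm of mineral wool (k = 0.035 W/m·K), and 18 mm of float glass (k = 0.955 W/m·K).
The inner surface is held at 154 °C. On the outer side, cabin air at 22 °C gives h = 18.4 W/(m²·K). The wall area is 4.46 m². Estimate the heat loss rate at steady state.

Q ≈ 484 W

Treating each layer as a thermal resistance in series:
R_stainless steel = L/(kA) = 0.0012/(14.8×4.46) = 1.818×10^-5 K/W
R_mineral wool = L/(kA) = 0.04/(0.035×4.46) = 0.2562 K/W
R_float glass = L/(kA) = 0.018/(0.955×4.46) = 0.004226 K/W
R_outer film = 1/(h_o·A) = 1/(18.4×4.46) = 0.01219 K/W
R_total = 0.2727 K/W
Q = ΔT / R_total = 132 / 0.2727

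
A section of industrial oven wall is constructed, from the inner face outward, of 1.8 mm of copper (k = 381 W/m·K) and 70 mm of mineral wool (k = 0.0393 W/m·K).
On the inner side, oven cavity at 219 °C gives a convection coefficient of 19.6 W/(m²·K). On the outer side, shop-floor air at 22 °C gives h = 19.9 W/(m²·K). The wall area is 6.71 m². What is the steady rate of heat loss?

Q ≈ 702 W

Using the resistance-network approach (series):
R_inner film = 1/(h_i·A) = 1/(19.6×6.71) = 0.007604 K/W
R_copper = L/(kA) = 0.0018/(381×6.71) = 7.041×10^-7 K/W
R_mineral wool = L/(kA) = 0.07/(0.0393×6.71) = 0.2655 K/W
R_outer film = 1/(h_o·A) = 1/(19.9×6.71) = 0.007489 K/W
R_total = 0.2805 K/W
Q = ΔT / R_total = 197 / 0.2805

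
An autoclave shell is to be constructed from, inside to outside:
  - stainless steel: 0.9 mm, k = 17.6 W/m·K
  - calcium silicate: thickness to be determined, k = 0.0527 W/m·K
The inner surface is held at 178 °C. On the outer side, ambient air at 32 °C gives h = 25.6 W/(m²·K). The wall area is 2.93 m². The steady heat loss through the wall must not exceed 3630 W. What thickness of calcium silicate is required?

Thermal resistances in series:
R_stainless steel = L/(kA) = 0.0009/(17.6×2.93) = 1.745×10^-5 K/W
R_outer film = 1/(h_o·A) = 1/(25.6×2.93) = 0.01333 K/W
Sum of the known resistances R_other = 0.01335 K/W
Required total resistance R_tot = ΔT/Q_allow = 146/3630 = 0.04022 K/W
R_calcium silicate = R_tot − R_other = 0.02687 K/W
L = R·k·A = 0.02687×0.0527×2.93

L ≈ 4.15 mm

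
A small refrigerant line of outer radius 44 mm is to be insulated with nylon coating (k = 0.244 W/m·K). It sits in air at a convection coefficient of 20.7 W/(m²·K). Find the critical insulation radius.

For a cylinder r_cr = k/h = 0.244/20.7
r_cr = 11.8 mm; since the bare radius (44 mm) is above r_cr, any added insulation will reduce heat loss.

r_cr ≈ 11.8 mm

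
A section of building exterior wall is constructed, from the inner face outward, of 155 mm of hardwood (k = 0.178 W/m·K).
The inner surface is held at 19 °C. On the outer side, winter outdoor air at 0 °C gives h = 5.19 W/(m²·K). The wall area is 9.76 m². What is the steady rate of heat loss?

Using the resistance-network approach (series):
R_hardwood = L/(kA) = 0.155/(0.178×9.76) = 0.08922 K/W
R_outer film = 1/(h_o·A) = 1/(5.19×9.76) = 0.01974 K/W
R_total = 0.109 K/W
Q = ΔT / R_total = 19 / 0.109

Q ≈ 174 W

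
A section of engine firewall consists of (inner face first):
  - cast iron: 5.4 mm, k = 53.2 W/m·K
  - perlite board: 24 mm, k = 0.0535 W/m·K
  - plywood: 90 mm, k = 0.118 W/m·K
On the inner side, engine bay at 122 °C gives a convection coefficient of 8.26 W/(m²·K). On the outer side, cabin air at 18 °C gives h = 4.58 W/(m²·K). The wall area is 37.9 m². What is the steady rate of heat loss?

Q ≈ 2540 W

Treating each layer as a thermal resistance in series:
R_inner film = 1/(h_i·A) = 1/(8.26×37.9) = 0.003194 K/W
R_cast iron = L/(kA) = 0.0054/(53.2×37.9) = 2.678×10^-6 K/W
R_perlite board = L/(kA) = 0.024/(0.0535×37.9) = 0.01184 K/W
R_plywood = L/(kA) = 0.09/(0.118×37.9) = 0.02012 K/W
R_outer film = 1/(h_o·A) = 1/(4.58×37.9) = 0.005761 K/W
R_total = 0.04092 K/W
Q = ΔT / R_total = 104 / 0.04092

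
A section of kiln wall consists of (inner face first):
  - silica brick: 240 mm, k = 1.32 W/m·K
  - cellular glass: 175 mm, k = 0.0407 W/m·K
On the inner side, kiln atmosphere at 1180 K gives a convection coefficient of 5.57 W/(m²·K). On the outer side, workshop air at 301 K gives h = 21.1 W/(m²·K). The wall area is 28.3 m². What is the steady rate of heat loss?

Q ≈ 5280 W

Treating each layer as a thermal resistance in series:
R_inner film = 1/(h_i·A) = 1/(5.57×28.3) = 0.006344 K/W
R_silica brick = L/(kA) = 0.24/(1.32×28.3) = 0.006425 K/W
R_cellular glass = L/(kA) = 0.175/(0.0407×28.3) = 0.1519 K/W
R_outer film = 1/(h_o·A) = 1/(21.1×28.3) = 0.001675 K/W
R_total = 0.1664 K/W
Q = ΔT / R_total = 879 / 0.1664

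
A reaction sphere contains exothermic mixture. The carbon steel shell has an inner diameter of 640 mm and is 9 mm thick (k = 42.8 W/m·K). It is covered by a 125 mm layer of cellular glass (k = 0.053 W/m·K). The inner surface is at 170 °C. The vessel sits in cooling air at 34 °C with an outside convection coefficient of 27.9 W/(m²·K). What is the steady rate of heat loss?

Each spherical layer contributes R = (1/r_i − 1/r_o)/(4πk):
R_carbon steel shell = (1/0.32 − 1/0.329)/(4π×42.8) = 1.589×10^-4 K/W
R_cellular glass = (1/0.329 − 1/0.454)/(4π×0.053) = 1.257 K/W
R_outer film = 1/(h·4πr_o²) = 1/(27.9×4π×0.454²) = 0.01384 K/W
R_total = 1.271 K/W
Q = ΔT/R_total = 136/1.271

Q ≈ 107 W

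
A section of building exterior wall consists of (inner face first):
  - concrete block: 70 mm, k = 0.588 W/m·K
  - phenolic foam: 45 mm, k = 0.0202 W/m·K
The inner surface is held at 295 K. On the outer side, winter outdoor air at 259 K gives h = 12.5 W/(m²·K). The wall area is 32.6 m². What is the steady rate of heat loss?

Q ≈ 484 W

Using the resistance-network approach (series):
R_concrete block = L/(kA) = 0.07/(0.588×32.6) = 0.003652 K/W
R_phenolic foam = L/(kA) = 0.045/(0.0202×32.6) = 0.06834 K/W
R_outer film = 1/(h_o·A) = 1/(12.5×32.6) = 0.002454 K/W
R_total = 0.07444 K/W
Q = ΔT / R_total = 36 / 0.07444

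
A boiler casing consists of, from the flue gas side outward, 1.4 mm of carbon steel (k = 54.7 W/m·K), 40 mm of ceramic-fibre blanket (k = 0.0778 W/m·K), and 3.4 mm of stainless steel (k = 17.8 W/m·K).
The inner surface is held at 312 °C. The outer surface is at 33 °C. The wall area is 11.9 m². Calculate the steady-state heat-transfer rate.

Q ≈ 6450 W

Series thermal resistances:
R_carbon steel = L/(kA) = 0.0014/(54.7×11.9) = 2.151×10^-6 K/W
R_ceramic-fibre blanket = L/(kA) = 0.04/(0.0778×11.9) = 0.0432 K/W
R_stainless steel = L/(kA) = 0.0034/(17.8×11.9) = 1.605×10^-5 K/W
R_total = 0.04322 K/W
Q = ΔT / R_total = 279 / 0.04322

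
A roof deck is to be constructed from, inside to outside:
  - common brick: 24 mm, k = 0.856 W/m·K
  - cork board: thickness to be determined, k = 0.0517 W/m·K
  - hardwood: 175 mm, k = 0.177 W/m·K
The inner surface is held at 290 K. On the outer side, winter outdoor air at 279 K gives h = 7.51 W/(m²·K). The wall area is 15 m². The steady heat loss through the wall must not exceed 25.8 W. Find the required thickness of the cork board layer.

Treating each layer as a thermal resistance in series:
R_common brick = L/(kA) = 0.024/(0.856×15) = 0.001869 K/W
R_hardwood = L/(kA) = 0.175/(0.177×15) = 0.06591 K/W
R_outer film = 1/(h_o·A) = 1/(7.51×15) = 0.008877 K/W
Sum of the known resistances R_other = 0.07666 K/W
Required total resistance R_tot = ΔT/Q_allow = 11/25.8 = 0.4264 K/W
R_cork board = R_tot − R_other = 0.3497 K/W
L = R·k·A = 0.3497×0.0517×15

L ≈ 271 mm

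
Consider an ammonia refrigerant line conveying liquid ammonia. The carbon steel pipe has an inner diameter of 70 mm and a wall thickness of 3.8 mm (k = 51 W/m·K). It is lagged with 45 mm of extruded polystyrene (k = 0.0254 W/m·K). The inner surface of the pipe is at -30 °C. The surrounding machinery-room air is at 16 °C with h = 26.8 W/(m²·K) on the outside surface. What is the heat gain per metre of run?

q′ ≈ 9.4 W/m

Radial resistances (cylindrical: R_cond = ln(r_o/r_i)/(2πkL), R_conv = 1/(h·2πrL)):
R_carbon steel pipe wall = ln(38.8/35)/(2π×51×1) = 3.217×10^-4 K/W
R_extruded polystyrene = ln(83.8/38.8)/(2π×0.0254×1) = 4.825 K/W
R_outer film = 1/(h_o·2πr_oL) = 1/(26.8×2π×0.0838×1) = 0.07087 K/W
R_total = 4.896 K/W
Q = ΔT/R_total = 46/4.896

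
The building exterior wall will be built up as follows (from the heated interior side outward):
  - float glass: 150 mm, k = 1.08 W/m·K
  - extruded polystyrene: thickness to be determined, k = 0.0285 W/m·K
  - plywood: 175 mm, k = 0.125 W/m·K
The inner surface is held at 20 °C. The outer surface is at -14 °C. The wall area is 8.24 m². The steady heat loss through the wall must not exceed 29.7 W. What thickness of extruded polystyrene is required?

L ≈ 225 mm

Thermal resistances in series:
R_float glass = L/(kA) = 0.15/(1.08×8.24) = 0.01686 K/W
R_plywood = L/(kA) = 0.175/(0.125×8.24) = 0.1699 K/W
Sum of the known resistances R_other = 0.1868 K/W
Required total resistance R_tot = ΔT/Q_allow = 34/29.7 = 1.145 K/W
R_extruded polystyrene = R_tot − R_other = 0.958 K/W
L = R·k·A = 0.958×0.0285×8.24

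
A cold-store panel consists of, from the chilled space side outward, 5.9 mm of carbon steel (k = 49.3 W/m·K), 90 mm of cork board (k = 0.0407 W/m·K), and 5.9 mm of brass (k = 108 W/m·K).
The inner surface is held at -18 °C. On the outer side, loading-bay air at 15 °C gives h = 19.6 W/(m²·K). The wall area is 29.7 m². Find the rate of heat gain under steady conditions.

Q ≈ 433 W

Model the wall as resistances in series:
R_carbon steel = L/(kA) = 0.0059/(49.3×29.7) = 4.029×10^-6 K/W
R_cork board = L/(kA) = 0.09/(0.0407×29.7) = 0.07445 K/W
R_brass = L/(kA) = 0.0059/(108×29.7) = 1.839×10^-6 K/W
R_outer film = 1/(h_o·A) = 1/(19.6×29.7) = 0.001718 K/W
R_total = 0.07618 K/W
Q = ΔT / R_total = 33 / 0.07618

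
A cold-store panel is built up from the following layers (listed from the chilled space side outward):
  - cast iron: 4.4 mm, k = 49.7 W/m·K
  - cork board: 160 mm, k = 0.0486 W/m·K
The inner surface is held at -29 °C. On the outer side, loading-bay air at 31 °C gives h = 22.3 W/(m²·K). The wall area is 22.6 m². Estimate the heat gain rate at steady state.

Q ≈ 406 W

Thermal resistances in series:
R_cast iron = L/(kA) = 0.0044/(49.7×22.6) = 3.917×10^-6 K/W
R_cork board = L/(kA) = 0.16/(0.0486×22.6) = 0.1457 K/W
R_outer film = 1/(h_o·A) = 1/(22.3×22.6) = 0.001984 K/W
R_total = 0.1477 K/W
Q = ΔT / R_total = 60 / 0.1477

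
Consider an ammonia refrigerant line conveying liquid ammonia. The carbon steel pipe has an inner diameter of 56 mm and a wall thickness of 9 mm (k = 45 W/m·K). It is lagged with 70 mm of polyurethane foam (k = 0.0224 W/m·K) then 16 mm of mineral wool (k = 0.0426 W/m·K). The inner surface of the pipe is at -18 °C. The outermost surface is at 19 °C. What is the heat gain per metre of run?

q′ ≈ 4.59 W/m

Treating each annulus and film as a series resistance:
R_carbon steel pipe wall = ln(37/28)/(2π×45×1) = 9.857×10^-4 K/W
R_polyurethane foam = ln(107/37)/(2π×0.0224×1) = 7.545 K/W
R_mineral wool = ln(123/107)/(2π×0.0426×1) = 0.5206 K/W
R_total = 8.067 K/W
Q = ΔT/R_total = 37/8.067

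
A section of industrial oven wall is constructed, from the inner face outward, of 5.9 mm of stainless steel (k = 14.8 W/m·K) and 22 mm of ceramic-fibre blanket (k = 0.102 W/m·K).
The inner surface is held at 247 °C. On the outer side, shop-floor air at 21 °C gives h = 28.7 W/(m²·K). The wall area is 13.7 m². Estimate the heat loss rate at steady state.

Q ≈ 12300 W

Thermal resistances in series:
R_stainless steel = L/(kA) = 0.0059/(14.8×13.7) = 2.91×10^-5 K/W
R_ceramic-fibre blanket = L/(kA) = 0.022/(0.102×13.7) = 0.01574 K/W
R_outer film = 1/(h_o·A) = 1/(28.7×13.7) = 0.002543 K/W
R_total = 0.01832 K/W
Q = ΔT / R_total = 226 / 0.01832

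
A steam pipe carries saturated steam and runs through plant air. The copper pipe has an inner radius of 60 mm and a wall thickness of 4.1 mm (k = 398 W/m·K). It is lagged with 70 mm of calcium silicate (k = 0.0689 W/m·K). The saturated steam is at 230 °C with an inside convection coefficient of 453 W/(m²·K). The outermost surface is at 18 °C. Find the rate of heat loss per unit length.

q′ ≈ 124 W/m

Treating each annulus and film as a series resistance:
R_inner film = 1/(h_i·2πr₁L) = 1/(453×2π×0.06×1) = 0.005856 K/W
R_copper pipe wall = ln(64.1/60)/(2π×398×1) = 2.643×10^-5 K/W
R_calcium silicate = ln(134.1/64.1)/(2π×0.0689×1) = 1.705 K/W
R_total = 1.711 K/W
Q = ΔT/R_total = 212/1.711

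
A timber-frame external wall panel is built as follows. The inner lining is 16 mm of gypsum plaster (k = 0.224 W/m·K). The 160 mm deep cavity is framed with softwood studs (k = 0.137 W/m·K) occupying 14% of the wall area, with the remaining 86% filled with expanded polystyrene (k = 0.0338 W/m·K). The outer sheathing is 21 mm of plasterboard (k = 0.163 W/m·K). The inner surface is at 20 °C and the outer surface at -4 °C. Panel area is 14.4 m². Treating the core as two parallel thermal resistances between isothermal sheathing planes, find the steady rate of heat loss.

Sheathing layers in series; stud and cavity paths in parallel between them.
R_inner = 0.016/(0.224×14.4) = 0.00496 K/W
R_stud  = 0.16/(0.137×0.14×14.4) = 0.5793 K/W
R_cav   = 0.16/(0.0338×0.86×14.4) = 0.3822 K/W
1/R_core = 1/R_stud + 1/R_cav → R_core = 0.2303 K/W
R_outer = 0.021/(0.163×14.4) = 0.008947 K/W
R_total = 0.2442 K/W
Q = ΔT/R_total = 24/0.2442

Q ≈ 98.3 W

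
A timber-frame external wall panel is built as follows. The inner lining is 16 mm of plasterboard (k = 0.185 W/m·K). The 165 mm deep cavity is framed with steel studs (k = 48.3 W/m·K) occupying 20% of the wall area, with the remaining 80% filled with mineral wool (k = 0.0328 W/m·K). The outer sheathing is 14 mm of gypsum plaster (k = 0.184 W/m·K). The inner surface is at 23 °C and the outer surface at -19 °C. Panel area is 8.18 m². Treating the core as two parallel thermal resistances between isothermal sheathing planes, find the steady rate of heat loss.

Q ≈ 1910 W

Sheathing layers in series; stud and cavity paths in parallel between them.
R_inner = 0.016/(0.185×8.18) = 0.01057 K/W
R_stud  = 0.165/(48.3×0.2×8.18) = 0.002088 K/W
R_cav   = 0.165/(0.0328×0.8×8.18) = 0.7687 K/W
1/R_core = 1/R_stud + 1/R_cav → R_core = 0.002082 K/W
R_outer = 0.014/(0.184×8.18) = 0.009302 K/W
R_total = 0.02196 K/W
Q = ΔT/R_total = 42/0.02196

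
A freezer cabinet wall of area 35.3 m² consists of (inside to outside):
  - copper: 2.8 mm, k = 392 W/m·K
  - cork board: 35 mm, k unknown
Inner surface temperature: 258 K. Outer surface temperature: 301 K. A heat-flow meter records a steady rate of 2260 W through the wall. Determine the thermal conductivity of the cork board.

Treating each layer as a thermal resistance in series:
R_copper = L/(kA) = 0.0028/(392×35.3) = 2.023×10^-7 K/W
Sum of known resistances R_other = 2.023×10^-7 K/W
Total R = ΔT/Q = 43/2260 = 0.01903 K/W
R_cork board = R_total − R_other = 0.01903 K/W
k = L/(R·A) = 0.035/(0.01903×35.3)

k ≈ 0.0521 W/(m·K)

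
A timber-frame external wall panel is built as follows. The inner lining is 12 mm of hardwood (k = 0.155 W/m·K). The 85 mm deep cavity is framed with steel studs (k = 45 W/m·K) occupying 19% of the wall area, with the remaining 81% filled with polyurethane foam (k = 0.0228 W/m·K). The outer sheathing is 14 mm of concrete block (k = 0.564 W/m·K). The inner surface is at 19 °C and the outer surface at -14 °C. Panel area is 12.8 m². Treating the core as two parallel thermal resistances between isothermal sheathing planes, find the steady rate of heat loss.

Q ≈ 3770 W

Sheathing layers in series; stud and cavity paths in parallel between them.
R_inner = 0.012/(0.155×12.8) = 0.006048 K/W
R_stud  = 0.085/(45×0.19×12.8) = 7.767×10^-4 K/W
R_cav   = 0.085/(0.0228×0.81×12.8) = 0.3596 K/W
1/R_core = 1/R_stud + 1/R_cav → R_core = 7.75×10^-4 K/W
R_outer = 0.014/(0.564×12.8) = 0.001939 K/W
R_total = 0.008763 K/W
Q = ΔT/R_total = 33/0.008763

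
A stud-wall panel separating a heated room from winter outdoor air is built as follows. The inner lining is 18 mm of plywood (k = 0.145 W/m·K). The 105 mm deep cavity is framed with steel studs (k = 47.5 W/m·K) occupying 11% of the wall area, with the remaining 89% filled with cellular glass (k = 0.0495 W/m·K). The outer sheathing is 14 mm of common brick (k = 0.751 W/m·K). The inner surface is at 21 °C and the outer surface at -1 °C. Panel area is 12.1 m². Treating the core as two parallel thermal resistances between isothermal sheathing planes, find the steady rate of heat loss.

Sheathing layers in series; stud and cavity paths in parallel between them.
R_inner = 0.018/(0.145×12.1) = 0.01026 K/W
R_stud  = 0.105/(47.5×0.11×12.1) = 0.001661 K/W
R_cav   = 0.105/(0.0495×0.89×12.1) = 0.197 K/W
1/R_core = 1/R_stud + 1/R_cav → R_core = 0.001647 K/W
R_outer = 0.014/(0.751×12.1) = 0.001541 K/W
R_total = 0.01345 K/W
Q = ΔT/R_total = 22/0.01345

Q ≈ 1640 W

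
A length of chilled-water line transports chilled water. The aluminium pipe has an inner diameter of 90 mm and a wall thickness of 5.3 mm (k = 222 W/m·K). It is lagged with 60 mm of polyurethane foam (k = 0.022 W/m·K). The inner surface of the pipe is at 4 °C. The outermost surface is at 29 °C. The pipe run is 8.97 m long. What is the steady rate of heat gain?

Cylindrical conduction, so R = ln(r₂/r₁)/(2πkL) per layer, in series:
R_aluminium pipe wall = ln(50.3/45)/(2π×222×8.97) = 8.899×10^-6 K/W
R_polyurethane foam = ln(110.3/50.3)/(2π×0.022×8.97) = 0.6333 K/W
R_total = 0.6333 K/W
Q = ΔT/R_total = 25/0.6333

Q ≈ 39.5 W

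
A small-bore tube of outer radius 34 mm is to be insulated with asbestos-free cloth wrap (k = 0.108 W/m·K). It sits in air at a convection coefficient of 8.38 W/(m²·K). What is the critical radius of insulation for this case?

r_cr ≈ 12.9 mm

For a cylinder r_cr = k/h = 0.108/8.38
r_cr = 12.9 mm; since the bare radius (34 mm) is above r_cr, any added insulation will reduce heat loss.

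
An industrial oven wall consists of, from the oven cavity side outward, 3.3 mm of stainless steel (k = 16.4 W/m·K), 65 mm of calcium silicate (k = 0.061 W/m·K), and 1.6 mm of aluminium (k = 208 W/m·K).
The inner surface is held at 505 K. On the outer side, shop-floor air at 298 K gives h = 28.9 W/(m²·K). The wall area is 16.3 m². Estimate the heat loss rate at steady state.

Thermal resistances in series:
R_stainless steel = L/(kA) = 0.0033/(16.4×16.3) = 1.234×10^-5 K/W
R_calcium silicate = L/(kA) = 0.065/(0.061×16.3) = 0.06537 K/W
R_aluminium = L/(kA) = 0.0016/(208×16.3) = 4.719×10^-7 K/W
R_outer film = 1/(h_o·A) = 1/(28.9×16.3) = 0.002123 K/W
R_total = 0.06751 K/W
Q = ΔT / R_total = 207 / 0.06751

Q ≈ 3070 W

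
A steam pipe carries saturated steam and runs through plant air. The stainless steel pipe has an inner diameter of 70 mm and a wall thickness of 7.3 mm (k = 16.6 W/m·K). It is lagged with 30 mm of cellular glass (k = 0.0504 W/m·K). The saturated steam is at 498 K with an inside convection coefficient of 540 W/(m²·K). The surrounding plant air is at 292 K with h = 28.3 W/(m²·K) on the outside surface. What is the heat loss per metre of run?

q′ ≈ 116 W/m

Treating each annulus and film as a series resistance:
R_inner film = 1/(h_i·2πr₁L) = 1/(540×2π×0.035×1) = 0.008421 K/W
R_stainless steel pipe wall = ln(42.3/35)/(2π×16.6×1) = 0.001816 K/W
R_cellular glass = ln(72.3/42.3)/(2π×0.0504×1) = 1.693 K/W
R_outer film = 1/(h_o·2πr_oL) = 1/(28.3×2π×0.0723×1) = 0.07778 K/W
R_total = 1.781 K/W
Q = ΔT/R_total = 206/1.781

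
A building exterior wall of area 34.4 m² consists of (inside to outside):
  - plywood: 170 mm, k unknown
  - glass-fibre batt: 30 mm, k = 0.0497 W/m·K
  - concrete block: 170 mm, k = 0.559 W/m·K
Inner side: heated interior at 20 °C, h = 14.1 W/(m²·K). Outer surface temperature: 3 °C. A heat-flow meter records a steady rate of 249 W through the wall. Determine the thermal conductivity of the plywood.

Thermal resistances in series:
R_inner film = 1/(h_i·A) = 1/(14.1×34.4) = 0.002062 K/W
R_glass-fibre batt = L/(kA) = 0.03/(0.0497×34.4) = 0.01755 K/W
R_concrete block = L/(kA) = 0.17/(0.559×34.4) = 0.008841 K/W
Sum of known resistances R_other = 0.02845 K/W
Total R = ΔT/Q = 17/249 = 0.06827 K/W
R_plywood = R_total − R_other = 0.03982 K/W
k = L/(R·A) = 0.17/(0.03982×34.4)

k ≈ 0.124 W/(m·K)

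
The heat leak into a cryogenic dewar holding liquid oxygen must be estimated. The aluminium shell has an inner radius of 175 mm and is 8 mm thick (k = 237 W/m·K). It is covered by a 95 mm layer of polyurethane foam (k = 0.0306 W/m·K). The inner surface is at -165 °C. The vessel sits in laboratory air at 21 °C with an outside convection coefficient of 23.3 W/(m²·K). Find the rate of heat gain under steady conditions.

Each spherical layer contributes R = (1/r_i − 1/r_o)/(4πk):
R_aluminium shell = (1/0.175 − 1/0.183)/(4π×237) = 8.388×10^-5 K/W
R_polyurethane foam = (1/0.183 − 1/0.278)/(4π×0.0306) = 4.856 K/W
R_outer film = 1/(h·4πr_o²) = 1/(23.3×4π×0.278²) = 0.04419 K/W
R_total = 4.9 K/W
Q = ΔT/R_total = 186/4.9

Q ≈ 38 W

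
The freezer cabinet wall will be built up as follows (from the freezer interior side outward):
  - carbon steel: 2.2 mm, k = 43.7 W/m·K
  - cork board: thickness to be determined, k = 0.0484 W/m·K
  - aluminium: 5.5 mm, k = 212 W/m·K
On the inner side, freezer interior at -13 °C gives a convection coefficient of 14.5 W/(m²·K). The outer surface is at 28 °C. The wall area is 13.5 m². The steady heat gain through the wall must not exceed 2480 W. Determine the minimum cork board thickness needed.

Model the wall as resistances in series:
R_inner film = 1/(h_i·A) = 1/(14.5×13.5) = 0.005109 K/W
R_carbon steel = L/(kA) = 0.0022/(43.7×13.5) = 3.729×10^-6 K/W
R_aluminium = L/(kA) = 0.0055/(212×13.5) = 1.922×10^-6 K/W
Sum of the known resistances R_other = 0.005114 K/W
Required total resistance R_tot = ΔT/Q_allow = 41/2480 = 0.01653 K/W
R_cork board = R_tot − R_other = 0.01142 K/W
L = R·k·A = 0.01142×0.0484×13.5

L ≈ 7.46 mm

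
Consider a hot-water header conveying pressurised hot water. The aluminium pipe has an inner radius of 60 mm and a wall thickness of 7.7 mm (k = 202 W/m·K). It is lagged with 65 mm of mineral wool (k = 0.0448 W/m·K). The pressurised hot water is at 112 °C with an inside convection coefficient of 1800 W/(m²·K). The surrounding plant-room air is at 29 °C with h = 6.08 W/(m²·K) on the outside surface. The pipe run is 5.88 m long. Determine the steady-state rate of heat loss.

Treating each annulus and film as a series resistance:
R_inner film = 1/(h_i·2πr₁L) = 1/(1800×2π×0.06×5.88) = 2.506×10^-4 K/W
R_aluminium pipe wall = ln(67.7/60)/(2π×202×5.88) = 1.618×10^-5 K/W
R_mineral wool = ln(132.7/67.7)/(2π×0.0448×5.88) = 0.4066 K/W
R_outer film = 1/(h_o·2πr_oL) = 1/(6.08×2π×0.1327×5.88) = 0.03355 K/W
R_total = 0.4404 K/W
Q = ΔT/R_total = 83/0.4404

Q ≈ 188 W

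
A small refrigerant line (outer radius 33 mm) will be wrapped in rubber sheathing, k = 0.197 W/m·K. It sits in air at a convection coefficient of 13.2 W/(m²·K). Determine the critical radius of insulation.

For a cylinder r_cr = k/h = 0.197/13.2
r_cr = 14.9 mm; since the bare radius (33 mm) is above r_cr, any added insulation will reduce heat loss.

r_cr ≈ 14.9 mm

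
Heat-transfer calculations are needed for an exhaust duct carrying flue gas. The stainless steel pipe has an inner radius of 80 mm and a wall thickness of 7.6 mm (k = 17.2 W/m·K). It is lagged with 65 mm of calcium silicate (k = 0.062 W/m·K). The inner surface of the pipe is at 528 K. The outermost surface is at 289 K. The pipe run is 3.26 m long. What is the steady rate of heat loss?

Q ≈ 547 W

Cylindrical conduction, so R = ln(r₂/r₁)/(2πkL) per layer, in series:
R_stainless steel pipe wall = ln(87.6/80)/(2π×17.2×3.26) = 2.576×10^-4 K/W
R_calcium silicate = ln(152.6/87.6)/(2π×0.062×3.26) = 0.4371 K/W
R_total = 0.4373 K/W
Q = ΔT/R_total = 239/0.4373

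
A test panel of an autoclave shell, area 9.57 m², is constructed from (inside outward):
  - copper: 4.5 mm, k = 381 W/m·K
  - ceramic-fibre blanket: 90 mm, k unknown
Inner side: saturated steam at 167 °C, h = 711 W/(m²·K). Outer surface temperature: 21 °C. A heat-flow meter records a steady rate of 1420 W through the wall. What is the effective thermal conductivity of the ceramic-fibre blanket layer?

k ≈ 0.0916 W/(m·K)

Using the resistance-network approach (series):
R_inner film = 1/(h_i·A) = 1/(711×9.57) = 1.47×10^-4 K/W
R_copper = L/(kA) = 0.0045/(381×9.57) = 1.234×10^-6 K/W
Sum of known resistances R_other = 1.482×10^-4 K/W
Total R = ΔT/Q = 146/1420 = 0.1028 K/W
R_ceramic-fibre blanket = R_total − R_other = 0.1027 K/W
k = L/(R·A) = 0.09/(0.1027×9.57)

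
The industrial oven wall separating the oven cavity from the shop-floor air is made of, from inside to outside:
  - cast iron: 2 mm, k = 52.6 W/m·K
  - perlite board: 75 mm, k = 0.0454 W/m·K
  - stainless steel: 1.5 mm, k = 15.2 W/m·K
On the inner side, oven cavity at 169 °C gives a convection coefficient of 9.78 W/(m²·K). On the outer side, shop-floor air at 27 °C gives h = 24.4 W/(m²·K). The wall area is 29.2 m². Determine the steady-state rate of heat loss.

Using the resistance-network approach (series):
R_inner film = 1/(h_i·A) = 1/(9.78×29.2) = 0.003502 K/W
R_cast iron = L/(kA) = 0.002/(52.6×29.2) = 1.302×10^-6 K/W
R_perlite board = L/(kA) = 0.075/(0.0454×29.2) = 0.05657 K/W
R_stainless steel = L/(kA) = 0.0015/(15.2×29.2) = 3.38×10^-6 K/W
R_outer film = 1/(h_o·A) = 1/(24.4×29.2) = 0.001404 K/W
R_total = 0.06148 K/W
Q = ΔT / R_total = 142 / 0.06148

Q ≈ 2310 W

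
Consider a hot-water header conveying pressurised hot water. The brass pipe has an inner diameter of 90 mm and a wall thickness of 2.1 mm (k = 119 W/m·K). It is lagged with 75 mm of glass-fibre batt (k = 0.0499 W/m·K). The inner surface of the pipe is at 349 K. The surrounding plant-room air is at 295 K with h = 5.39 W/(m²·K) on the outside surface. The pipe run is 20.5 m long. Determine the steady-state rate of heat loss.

Q ≈ 337 W

Cylindrical conduction, so R = ln(r₂/r₁)/(2πkL) per layer, in series:
R_brass pipe wall = ln(47.1/45)/(2π×119×20.5) = 2.976×10^-6 K/W
R_glass-fibre batt = ln(122.1/47.1)/(2π×0.0499×20.5) = 0.1482 K/W
R_outer film = 1/(h_o·2πr_oL) = 1/(5.39×2π×0.1221×20.5) = 0.0118 K/W
R_total = 0.16 K/W
Q = ΔT/R_total = 54/0.16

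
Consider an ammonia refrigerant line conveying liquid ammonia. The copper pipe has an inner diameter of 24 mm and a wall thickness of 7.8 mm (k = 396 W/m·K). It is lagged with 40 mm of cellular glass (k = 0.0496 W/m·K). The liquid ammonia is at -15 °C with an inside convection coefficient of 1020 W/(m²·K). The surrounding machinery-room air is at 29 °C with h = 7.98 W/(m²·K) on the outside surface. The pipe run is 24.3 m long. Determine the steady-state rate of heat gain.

Per-layer cylindrical resistances, series-summed:
R_inner film = 1/(h_i·2πr₁L) = 1/(1020×2π×0.012×24.3) = 5.351×10^-4 K/W
R_copper pipe wall = ln(19.8/12)/(2π×396×24.3) = 8.283×10^-6 K/W
R_cellular glass = ln(59.8/19.8)/(2π×0.0496×24.3) = 0.146 K/W
R_outer film = 1/(h_o·2πr_oL) = 1/(7.98×2π×0.0598×24.3) = 0.01372 K/W
R_total = 0.1602 K/W
Q = ΔT/R_total = 44/0.1602

Q ≈ 275 W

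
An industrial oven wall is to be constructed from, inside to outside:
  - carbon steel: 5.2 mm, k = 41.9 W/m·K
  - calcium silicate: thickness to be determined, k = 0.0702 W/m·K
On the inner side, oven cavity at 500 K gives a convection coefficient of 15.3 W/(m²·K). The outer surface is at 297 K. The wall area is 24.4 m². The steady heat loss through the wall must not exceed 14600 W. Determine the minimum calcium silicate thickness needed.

L ≈ 19.2 mm

Series thermal resistances:
R_inner film = 1/(h_i·A) = 1/(15.3×24.4) = 0.002679 K/W
R_carbon steel = L/(kA) = 0.0052/(41.9×24.4) = 5.086×10^-6 K/W
Sum of the known resistances R_other = 0.002684 K/W
Required total resistance R_tot = ΔT/Q_allow = 203/14600 = 0.0139 K/W
R_calcium silicate = R_tot − R_other = 0.01122 K/W
L = R·k·A = 0.01122×0.0702×24.4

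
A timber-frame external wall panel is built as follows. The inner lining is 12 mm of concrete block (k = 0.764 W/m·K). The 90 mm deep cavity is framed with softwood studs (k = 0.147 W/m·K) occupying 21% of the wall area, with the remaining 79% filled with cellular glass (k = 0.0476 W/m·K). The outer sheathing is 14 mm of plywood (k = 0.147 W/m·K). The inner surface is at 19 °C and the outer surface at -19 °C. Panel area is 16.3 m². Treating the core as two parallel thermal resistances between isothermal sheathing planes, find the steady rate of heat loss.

Q ≈ 435 W

Sheathing layers in series; stud and cavity paths in parallel between them.
R_inner = 0.012/(0.764×16.3) = 9.636×10^-4 K/W
R_stud  = 0.09/(0.147×0.21×16.3) = 0.1789 K/W
R_cav   = 0.09/(0.0476×0.79×16.3) = 0.1468 K/W
1/R_core = 1/R_stud + 1/R_cav → R_core = 0.08064 K/W
R_outer = 0.014/(0.147×16.3) = 0.005843 K/W
R_total = 0.08744 K/W
Q = ΔT/R_total = 38/0.08744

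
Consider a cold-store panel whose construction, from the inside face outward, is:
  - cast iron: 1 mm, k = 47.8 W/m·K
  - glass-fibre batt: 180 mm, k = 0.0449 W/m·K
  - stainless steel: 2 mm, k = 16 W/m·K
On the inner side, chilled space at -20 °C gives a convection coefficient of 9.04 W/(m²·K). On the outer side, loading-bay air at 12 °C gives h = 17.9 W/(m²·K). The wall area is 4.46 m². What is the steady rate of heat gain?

Q ≈ 34.2 W

Model the wall as resistances in series:
R_inner film = 1/(h_i·A) = 1/(9.04×4.46) = 0.0248 K/W
R_cast iron = L/(kA) = 0.001/(47.8×4.46) = 4.691×10^-6 K/W
R_glass-fibre batt = L/(kA) = 0.18/(0.0449×4.46) = 0.8989 K/W
R_stainless steel = L/(kA) = 0.002/(16×4.46) = 2.803×10^-5 K/W
R_outer film = 1/(h_o·A) = 1/(17.9×4.46) = 0.01253 K/W
R_total = 0.9362 K/W
Q = ΔT / R_total = 32 / 0.9362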